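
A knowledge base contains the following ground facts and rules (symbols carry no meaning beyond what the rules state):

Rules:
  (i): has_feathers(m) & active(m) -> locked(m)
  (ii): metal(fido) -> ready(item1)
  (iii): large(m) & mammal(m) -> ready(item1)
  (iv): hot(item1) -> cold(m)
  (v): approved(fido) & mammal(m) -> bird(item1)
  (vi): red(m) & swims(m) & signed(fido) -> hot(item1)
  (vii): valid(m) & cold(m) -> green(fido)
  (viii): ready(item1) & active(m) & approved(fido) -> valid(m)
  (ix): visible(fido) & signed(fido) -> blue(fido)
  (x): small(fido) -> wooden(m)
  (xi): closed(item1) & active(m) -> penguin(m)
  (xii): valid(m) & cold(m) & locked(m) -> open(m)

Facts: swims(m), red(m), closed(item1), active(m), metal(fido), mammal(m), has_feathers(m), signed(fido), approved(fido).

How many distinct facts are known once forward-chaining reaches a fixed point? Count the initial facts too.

[1] (i) [has_feathers(m) & active(m) -> locked(m)]; (ii) [metal(fido) -> ready(item1)]; (v) [approved(fido) & mammal(m) -> bird(item1)]; (vi) [red(m) & swims(m) & signed(fido) -> hot(item1)]; (xi) [closed(item1) & active(m) -> penguin(m)]. ⇒ new: locked(m), ready(item1), bird(item1), hot(item1), penguin(m).
[2] (iv) [hot(item1) -> cold(m)]; (viii) [ready(item1) & active(m) & approved(fido) -> valid(m)]. ⇒ new: cold(m), valid(m).
[3] (vii) [valid(m) & cold(m) -> green(fido)]; (xii) [valid(m) & cold(m) & locked(m) -> open(m)]. ⇒ new: green(fido), open(m).
Closure: {active(m), approved(fido), bird(item1), closed(item1), cold(m), green(fido), has_feathers(m), hot(item1), locked(m), mammal(m), metal(fido), open(m), penguin(m), ready(item1), red(m), signed(fido), swims(m), valid(m)} — 18 facts.

18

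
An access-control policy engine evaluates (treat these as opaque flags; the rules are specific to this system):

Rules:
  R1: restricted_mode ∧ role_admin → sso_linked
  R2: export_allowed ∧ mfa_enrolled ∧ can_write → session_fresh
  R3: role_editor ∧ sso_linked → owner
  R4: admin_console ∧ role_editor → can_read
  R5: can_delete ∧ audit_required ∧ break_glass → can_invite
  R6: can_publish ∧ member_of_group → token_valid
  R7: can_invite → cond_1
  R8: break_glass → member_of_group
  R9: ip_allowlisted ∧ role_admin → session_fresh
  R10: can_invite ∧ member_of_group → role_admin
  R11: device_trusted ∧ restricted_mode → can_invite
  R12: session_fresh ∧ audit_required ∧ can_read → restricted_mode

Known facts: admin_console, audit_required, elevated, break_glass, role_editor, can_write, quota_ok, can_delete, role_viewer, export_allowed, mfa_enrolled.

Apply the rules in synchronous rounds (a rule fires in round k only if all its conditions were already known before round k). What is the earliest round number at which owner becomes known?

Round 1: R2 [export_allowed ∧ mfa_enrolled ∧ can_write → session_fresh]; R4 [admin_console ∧ role_editor → can_read]; R5 [can_delete ∧ audit_required ∧ break_glass → can_invite]; R8 [break_glass → member_of_group]. Adds session_fresh, can_read, can_invite, member_of_group.
Round 2: R7 [can_invite → cond_1]; R10 [can_invite ∧ member_of_group → role_admin]; R12 [session_fresh ∧ audit_required ∧ can_read → restricted_mode]. Adds cond_1, role_admin, restricted_mode.
Round 3: R1 [restricted_mode ∧ role_admin → sso_linked]. Adds sso_linked.
Round 4: R3 [role_editor ∧ sso_linked → owner]. Adds owner.
owner first appears in round 4.

4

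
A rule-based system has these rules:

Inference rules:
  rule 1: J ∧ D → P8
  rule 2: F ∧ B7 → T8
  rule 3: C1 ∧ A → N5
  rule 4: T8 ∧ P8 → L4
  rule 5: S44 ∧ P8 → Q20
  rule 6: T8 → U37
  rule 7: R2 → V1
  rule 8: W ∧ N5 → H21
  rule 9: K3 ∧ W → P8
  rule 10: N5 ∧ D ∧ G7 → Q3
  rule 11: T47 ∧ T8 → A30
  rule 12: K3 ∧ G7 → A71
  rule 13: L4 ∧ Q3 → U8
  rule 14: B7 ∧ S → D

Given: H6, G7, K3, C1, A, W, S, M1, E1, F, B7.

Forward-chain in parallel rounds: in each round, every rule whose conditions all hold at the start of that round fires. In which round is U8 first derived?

3

Round 1 fires rule 2, rule 3, rule 9, rule 12, rule 14, giving T8, N5, P8, A71, D.
Round 2 fires rule 4, rule 6, rule 8, rule 10, giving L4, U37, H21, Q3.
Round 3 fires rule 13, giving U8.
U8 first appears in round 3.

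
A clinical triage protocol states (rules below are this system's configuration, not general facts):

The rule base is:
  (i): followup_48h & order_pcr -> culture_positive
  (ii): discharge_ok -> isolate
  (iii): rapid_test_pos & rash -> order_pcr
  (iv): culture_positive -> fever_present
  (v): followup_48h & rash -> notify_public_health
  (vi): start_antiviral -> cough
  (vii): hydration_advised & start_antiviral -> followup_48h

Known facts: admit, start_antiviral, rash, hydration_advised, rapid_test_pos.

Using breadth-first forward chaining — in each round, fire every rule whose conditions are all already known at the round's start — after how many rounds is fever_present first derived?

3

Round 1 — (iii), (vi), (vii), derive order_pcr, cough, followup_48h.
Round 2 — (i), (v), derive culture_positive, notify_public_health.
Round 3 — (iv), derive fever_present.
fever_present first appears in round 3.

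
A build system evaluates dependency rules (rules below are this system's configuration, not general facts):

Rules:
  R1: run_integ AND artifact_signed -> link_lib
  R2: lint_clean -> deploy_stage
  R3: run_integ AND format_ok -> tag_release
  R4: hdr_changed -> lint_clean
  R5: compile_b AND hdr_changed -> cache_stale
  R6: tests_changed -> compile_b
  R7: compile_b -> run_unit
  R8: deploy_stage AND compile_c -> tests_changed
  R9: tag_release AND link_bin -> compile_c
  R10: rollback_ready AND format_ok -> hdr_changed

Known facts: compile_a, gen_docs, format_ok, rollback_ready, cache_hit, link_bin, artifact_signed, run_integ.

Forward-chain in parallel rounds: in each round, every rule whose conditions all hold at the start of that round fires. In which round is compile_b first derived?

5

Round 1: R1 [run_integ AND artifact_signed -> link_lib]; R3 [run_integ AND format_ok -> tag_release]; R10 [rollback_ready AND format_ok -> hdr_changed]. New: link_lib, tag_release, hdr_changed.
Round 2: R4 [hdr_changed -> lint_clean]; R9 [tag_release AND link_bin -> compile_c]. New: lint_clean, compile_c.
Round 3: R2 [lint_clean -> deploy_stage]. New: deploy_stage.
Round 4: R8 [deploy_stage AND compile_c -> tests_changed]. New: tests_changed.
Round 5: R6 [tests_changed -> compile_b]. New: compile_b.
compile_b first appears in round 5.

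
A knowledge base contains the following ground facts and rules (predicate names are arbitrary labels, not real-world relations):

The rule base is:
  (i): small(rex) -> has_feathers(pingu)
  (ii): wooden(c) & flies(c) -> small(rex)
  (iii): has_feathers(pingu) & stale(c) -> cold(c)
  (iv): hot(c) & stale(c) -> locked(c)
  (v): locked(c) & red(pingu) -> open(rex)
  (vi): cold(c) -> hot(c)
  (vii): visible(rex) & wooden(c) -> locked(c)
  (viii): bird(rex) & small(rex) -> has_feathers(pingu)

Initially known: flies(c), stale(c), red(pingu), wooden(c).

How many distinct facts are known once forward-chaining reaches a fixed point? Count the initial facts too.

10

Round 1: (ii) [wooden(c) & flies(c) -> small(rex)]. Adds small(rex).
Round 2: (i) [small(rex) -> has_feathers(pingu)]. Adds has_feathers(pingu).
Round 3: (iii) [has_feathers(pingu) & stale(c) -> cold(c)]. Adds cold(c).
Round 4: (vi) [cold(c) -> hot(c)]. Adds hot(c).
Round 5: (iv) [hot(c) & stale(c) -> locked(c)]. Adds locked(c).
Round 6: (v) [locked(c) & red(pingu) -> open(rex)]. Adds open(rex).
Closure: {cold(c), flies(c), has_feathers(pingu), hot(c), locked(c), open(rex), red(pingu), small(rex), stale(c), wooden(c)} — 10 facts.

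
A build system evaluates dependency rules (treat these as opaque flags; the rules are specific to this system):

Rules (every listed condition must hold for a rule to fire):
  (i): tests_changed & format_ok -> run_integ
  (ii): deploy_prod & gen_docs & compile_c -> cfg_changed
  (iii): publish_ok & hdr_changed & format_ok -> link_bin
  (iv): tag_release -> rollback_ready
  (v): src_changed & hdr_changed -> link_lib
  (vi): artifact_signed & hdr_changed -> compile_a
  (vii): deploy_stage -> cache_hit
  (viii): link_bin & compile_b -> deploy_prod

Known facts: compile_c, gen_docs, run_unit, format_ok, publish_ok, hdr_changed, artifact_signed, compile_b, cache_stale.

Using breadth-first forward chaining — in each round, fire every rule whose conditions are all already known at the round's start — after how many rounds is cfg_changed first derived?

[1] (iii) [publish_ok & hdr_changed & format_ok -> link_bin]; (vi) [artifact_signed & hdr_changed -> compile_a]. ⇒ new: link_bin, compile_a.
[2] (viii) [link_bin & compile_b -> deploy_prod]. ⇒ new: deploy_prod.
[3] (ii) [deploy_prod & gen_docs & compile_c -> cfg_changed]. ⇒ new: cfg_changed.
cfg_changed first appears in round 3.

3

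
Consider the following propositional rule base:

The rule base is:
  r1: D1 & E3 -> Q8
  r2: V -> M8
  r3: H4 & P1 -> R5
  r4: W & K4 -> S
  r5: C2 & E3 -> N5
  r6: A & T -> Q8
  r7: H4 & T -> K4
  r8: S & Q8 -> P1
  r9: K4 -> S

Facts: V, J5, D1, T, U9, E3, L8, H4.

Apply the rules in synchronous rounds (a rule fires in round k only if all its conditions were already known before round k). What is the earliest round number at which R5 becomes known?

Round 1 fires r1, r2, r7, giving Q8, M8, K4.
Round 2 fires r9, giving S.
Round 3 fires r8, giving P1.
Round 4 fires r3, giving R5.
R5 first appears in round 4.

4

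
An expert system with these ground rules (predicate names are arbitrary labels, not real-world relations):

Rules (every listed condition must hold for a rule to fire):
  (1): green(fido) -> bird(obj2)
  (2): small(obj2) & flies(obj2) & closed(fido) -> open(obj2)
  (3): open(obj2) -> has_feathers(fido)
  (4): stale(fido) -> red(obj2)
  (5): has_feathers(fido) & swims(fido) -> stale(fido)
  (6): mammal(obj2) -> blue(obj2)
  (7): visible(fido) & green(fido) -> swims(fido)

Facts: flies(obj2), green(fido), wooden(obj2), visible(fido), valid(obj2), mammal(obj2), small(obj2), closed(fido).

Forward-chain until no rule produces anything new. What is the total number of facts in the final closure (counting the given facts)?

Round 1: (1) [green(fido) -> bird(obj2)]; (2) [small(obj2) & flies(obj2) & closed(fido) -> open(obj2)]; (6) [mammal(obj2) -> blue(obj2)]; (7) [visible(fido) & green(fido) -> swims(fido)]. New: bird(obj2), open(obj2), blue(obj2), swims(fido).
Round 2: (3) [open(obj2) -> has_feathers(fido)]. New: has_feathers(fido).
Round 3: (5) [has_feathers(fido) & swims(fido) -> stale(fido)]. New: stale(fido).
Round 4: (4) [stale(fido) -> red(obj2)]. New: red(obj2).
Closure: {bird(obj2), blue(obj2), closed(fido), flies(obj2), green(fido), has_feathers(fido), mammal(obj2), open(obj2), red(obj2), small(obj2), stale(fido), swims(fido), valid(obj2), visible(fido), wooden(obj2)} — 15 facts.

15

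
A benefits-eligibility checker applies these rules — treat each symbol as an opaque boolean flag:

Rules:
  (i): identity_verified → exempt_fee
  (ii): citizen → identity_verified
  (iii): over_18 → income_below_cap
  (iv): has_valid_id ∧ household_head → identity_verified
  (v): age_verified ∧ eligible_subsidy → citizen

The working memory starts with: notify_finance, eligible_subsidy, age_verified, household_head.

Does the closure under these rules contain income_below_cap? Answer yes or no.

Round 1 fires (v), giving citizen.
Round 2 fires (ii), giving identity_verified.
Round 3 fires (i), giving exempt_fee.
Fixed point reached. income_below_cap is concluded only by (iii); (iii) needs over_18 (never derived).

no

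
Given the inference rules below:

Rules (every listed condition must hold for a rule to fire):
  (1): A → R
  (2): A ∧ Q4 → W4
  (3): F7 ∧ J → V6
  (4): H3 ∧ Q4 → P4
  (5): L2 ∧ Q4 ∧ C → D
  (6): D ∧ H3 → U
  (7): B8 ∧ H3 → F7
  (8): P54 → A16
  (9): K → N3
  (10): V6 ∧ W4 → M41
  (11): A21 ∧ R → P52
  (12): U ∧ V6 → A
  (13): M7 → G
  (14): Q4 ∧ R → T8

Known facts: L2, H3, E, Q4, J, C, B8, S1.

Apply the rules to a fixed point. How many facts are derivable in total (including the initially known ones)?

Round 1: (4) [H3 ∧ Q4 → P4]; (5) [L2 ∧ Q4 ∧ C → D]; (7) [B8 ∧ H3 → F7]. New: P4, D, F7.
Round 2: (3) [F7 ∧ J → V6]; (6) [D ∧ H3 → U]. New: V6, U.
Round 3: (12) [U ∧ V6 → A]. New: A.
Round 4: (1) [A → R]; (2) [A ∧ Q4 → W4]. New: R, W4.
Round 5: (10) [V6 ∧ W4 → M41]; (14) [Q4 ∧ R → T8]. New: M41, T8.
Closure: {A, B8, C, D, E, F7, H3, J, L2, M41, P4, Q4, R, S1, T8, U, V6, W4} — 18 facts.

18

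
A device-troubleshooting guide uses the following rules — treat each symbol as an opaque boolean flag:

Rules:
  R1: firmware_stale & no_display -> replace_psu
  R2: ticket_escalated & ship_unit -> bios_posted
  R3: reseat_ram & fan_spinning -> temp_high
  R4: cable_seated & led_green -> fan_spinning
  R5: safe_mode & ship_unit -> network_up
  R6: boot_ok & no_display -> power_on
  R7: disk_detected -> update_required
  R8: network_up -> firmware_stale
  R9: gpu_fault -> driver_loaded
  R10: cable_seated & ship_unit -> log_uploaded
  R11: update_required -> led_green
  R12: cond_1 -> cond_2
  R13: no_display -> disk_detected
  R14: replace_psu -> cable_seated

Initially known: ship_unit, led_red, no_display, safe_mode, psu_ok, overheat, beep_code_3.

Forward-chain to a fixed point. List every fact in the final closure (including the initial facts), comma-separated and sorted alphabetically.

beep_code_3, cable_seated, disk_detected, fan_spinning, firmware_stale, led_green, led_red, log_uploaded, network_up, no_display, overheat, psu_ok, replace_psu, safe_mode, ship_unit, update_required

Round 1 — R5, R13, derive network_up, disk_detected.
Round 2 — R7, R8, derive update_required, firmware_stale.
Round 3 — R1, R11, derive replace_psu, led_green.
Round 4 — R14, derive cable_seated.
Round 5 — R4, R10, derive fan_spinning, log_uploaded.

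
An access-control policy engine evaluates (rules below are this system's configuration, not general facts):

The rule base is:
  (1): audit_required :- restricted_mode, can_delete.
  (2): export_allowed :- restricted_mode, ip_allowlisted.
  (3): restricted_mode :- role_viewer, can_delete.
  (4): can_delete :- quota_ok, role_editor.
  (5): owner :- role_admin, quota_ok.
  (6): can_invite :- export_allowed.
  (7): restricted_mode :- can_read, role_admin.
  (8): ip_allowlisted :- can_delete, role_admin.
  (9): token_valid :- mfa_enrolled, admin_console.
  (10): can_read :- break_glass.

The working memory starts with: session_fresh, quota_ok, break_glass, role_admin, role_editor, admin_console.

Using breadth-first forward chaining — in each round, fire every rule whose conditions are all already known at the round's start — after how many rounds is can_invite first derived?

Round 1: (4) [can_delete :- quota_ok, role_editor.]; (5) [owner :- role_admin, quota_ok.]; (10) [can_read :- break_glass.]. New: can_delete, owner, can_read.
Round 2: (7) [restricted_mode :- can_read, role_admin.]; (8) [ip_allowlisted :- can_delete, role_admin.]. New: restricted_mode, ip_allowlisted.
Round 3: (1) [audit_required :- restricted_mode, can_delete.]; (2) [export_allowed :- restricted_mode, ip_allowlisted.]. New: audit_required, export_allowed.
Round 4: (6) [can_invite :- export_allowed.]. New: can_invite.
can_invite first appears in round 4.

4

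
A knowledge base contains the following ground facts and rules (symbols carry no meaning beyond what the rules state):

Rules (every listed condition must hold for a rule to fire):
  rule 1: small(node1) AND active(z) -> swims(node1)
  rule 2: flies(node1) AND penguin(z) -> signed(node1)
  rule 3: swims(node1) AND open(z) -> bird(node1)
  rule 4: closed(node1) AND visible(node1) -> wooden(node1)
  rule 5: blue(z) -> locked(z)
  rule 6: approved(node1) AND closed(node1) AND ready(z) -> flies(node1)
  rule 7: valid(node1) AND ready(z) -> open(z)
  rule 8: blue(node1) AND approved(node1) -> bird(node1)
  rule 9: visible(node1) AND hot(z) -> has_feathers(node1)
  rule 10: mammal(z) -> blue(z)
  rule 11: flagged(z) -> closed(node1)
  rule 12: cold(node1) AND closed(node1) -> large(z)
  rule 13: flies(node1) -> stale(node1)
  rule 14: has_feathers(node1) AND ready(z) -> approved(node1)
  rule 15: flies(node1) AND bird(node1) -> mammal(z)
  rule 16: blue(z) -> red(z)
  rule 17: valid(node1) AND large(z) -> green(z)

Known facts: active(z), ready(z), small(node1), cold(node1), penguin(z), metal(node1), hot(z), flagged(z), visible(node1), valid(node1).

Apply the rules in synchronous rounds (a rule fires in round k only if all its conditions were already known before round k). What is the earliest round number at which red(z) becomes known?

6

Round 1 — rule 1, rule 7, rule 9, rule 11, derive swims(node1), open(z), has_feathers(node1), closed(node1).
Round 2 — rule 3, rule 4, rule 12, rule 14, derive bird(node1), wooden(node1), large(z), approved(node1).
Round 3 — rule 6, rule 17, derive flies(node1), green(z).
Round 4 — rule 2, rule 13, rule 15, derive signed(node1), stale(node1), mammal(z).
Round 5 — rule 10, derive blue(z).
Round 6 — rule 5, rule 16, derive locked(z), red(z).
red(z) first appears in round 6.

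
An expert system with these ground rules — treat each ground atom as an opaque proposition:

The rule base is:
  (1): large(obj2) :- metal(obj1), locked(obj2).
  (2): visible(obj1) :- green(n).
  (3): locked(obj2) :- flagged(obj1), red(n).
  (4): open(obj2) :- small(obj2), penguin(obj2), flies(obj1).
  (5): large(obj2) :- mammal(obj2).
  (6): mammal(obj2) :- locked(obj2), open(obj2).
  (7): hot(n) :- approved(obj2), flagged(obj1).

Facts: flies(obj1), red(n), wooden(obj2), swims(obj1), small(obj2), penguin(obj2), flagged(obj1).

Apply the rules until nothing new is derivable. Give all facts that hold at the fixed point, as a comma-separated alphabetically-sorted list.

Round 1: (3) [locked(obj2) :- flagged(obj1), red(n).]; (4) [open(obj2) :- small(obj2), penguin(obj2), flies(obj1).]. Adds locked(obj2), open(obj2).
Round 2: (6) [mammal(obj2) :- locked(obj2), open(obj2).]. Adds mammal(obj2).
Round 3: (5) [large(obj2) :- mammal(obj2).]. Adds large(obj2).

flagged(obj1), flies(obj1), large(obj2), locked(obj2), mammal(obj2), open(obj2), penguin(obj2), red(n), small(obj2), swims(obj1), wooden(obj2)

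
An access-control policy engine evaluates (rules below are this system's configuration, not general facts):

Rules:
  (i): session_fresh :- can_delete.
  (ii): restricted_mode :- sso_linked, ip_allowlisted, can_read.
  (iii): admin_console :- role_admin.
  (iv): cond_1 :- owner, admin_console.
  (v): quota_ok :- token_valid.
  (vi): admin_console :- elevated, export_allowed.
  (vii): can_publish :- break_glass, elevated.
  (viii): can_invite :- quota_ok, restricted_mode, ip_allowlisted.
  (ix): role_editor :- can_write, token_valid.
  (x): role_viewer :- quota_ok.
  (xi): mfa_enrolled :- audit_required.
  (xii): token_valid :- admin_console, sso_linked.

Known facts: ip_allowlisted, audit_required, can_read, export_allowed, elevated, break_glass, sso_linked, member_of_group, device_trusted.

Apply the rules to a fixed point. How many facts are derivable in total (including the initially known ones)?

17

Round 1: (ii) [restricted_mode :- sso_linked, ip_allowlisted, can_read.]; (vi) [admin_console :- elevated, export_allowed.]; (vii) [can_publish :- break_glass, elevated.]; (xi) [mfa_enrolled :- audit_required.]. Adds restricted_mode, admin_console, can_publish, mfa_enrolled.
Round 2: (xii) [token_valid :- admin_console, sso_linked.]. Adds token_valid.
Round 3: (v) [quota_ok :- token_valid.]. Adds quota_ok.
Round 4: (viii) [can_invite :- quota_ok, restricted_mode, ip_allowlisted.]; (x) [role_viewer :- quota_ok.]. Adds can_invite, role_viewer.
Closure: {admin_console, audit_required, break_glass, can_invite, can_publish, can_read, device_trusted, elevated, export_allowed, ip_allowlisted, member_of_group, mfa_enrolled, quota_ok, restricted_mode, role_viewer, sso_linked, token_valid} — 17 facts.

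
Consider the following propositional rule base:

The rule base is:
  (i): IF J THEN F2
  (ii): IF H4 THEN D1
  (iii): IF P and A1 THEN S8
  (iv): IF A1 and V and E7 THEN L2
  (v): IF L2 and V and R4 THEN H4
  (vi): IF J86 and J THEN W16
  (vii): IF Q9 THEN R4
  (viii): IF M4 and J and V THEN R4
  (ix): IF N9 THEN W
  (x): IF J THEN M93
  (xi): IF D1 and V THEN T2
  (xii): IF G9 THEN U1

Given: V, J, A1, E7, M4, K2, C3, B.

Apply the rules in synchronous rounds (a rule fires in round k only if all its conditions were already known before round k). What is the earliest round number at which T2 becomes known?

4

Round 1: (i) [IF J THEN F2]; (iv) [IF A1 and V and E7 THEN L2]; (viii) [IF M4 and J and V THEN R4]; (x) [IF J THEN M93]. Adds F2, L2, R4, M93.
Round 2: (v) [IF L2 and V and R4 THEN H4]. Adds H4.
Round 3: (ii) [IF H4 THEN D1]. Adds D1.
Round 4: (xi) [IF D1 and V THEN T2]. Adds T2.
T2 first appears in round 4.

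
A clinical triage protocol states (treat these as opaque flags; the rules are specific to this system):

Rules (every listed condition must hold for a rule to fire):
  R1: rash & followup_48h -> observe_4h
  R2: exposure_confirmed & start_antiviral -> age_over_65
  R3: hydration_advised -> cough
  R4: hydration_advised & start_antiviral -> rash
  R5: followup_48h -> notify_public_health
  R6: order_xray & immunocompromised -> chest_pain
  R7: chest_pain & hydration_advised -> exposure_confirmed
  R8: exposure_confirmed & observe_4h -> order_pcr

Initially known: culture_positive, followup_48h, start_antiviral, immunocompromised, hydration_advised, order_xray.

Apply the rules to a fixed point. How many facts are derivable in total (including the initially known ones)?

14

Round 1 — R3, R4, R5, R6, derive cough, rash, notify_public_health, chest_pain.
Round 2 — R1, R7, derive observe_4h, exposure_confirmed.
Round 3 — R2, R8, derive age_over_65, order_pcr.
Closure: {age_over_65, chest_pain, cough, culture_positive, exposure_confirmed, followup_48h, hydration_advised, immunocompromised, notify_public_health, observe_4h, order_pcr, order_xray, rash, start_antiviral} — 14 facts.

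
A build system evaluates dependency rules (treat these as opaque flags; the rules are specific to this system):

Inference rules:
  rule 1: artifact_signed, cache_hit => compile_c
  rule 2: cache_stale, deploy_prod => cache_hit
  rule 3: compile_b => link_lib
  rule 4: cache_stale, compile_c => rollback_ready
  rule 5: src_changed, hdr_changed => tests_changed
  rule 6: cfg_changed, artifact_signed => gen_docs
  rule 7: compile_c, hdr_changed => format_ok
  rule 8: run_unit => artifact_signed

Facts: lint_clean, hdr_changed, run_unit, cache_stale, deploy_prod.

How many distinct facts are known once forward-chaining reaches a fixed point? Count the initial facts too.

10

Round 1: rule 2 [cache_stale, deploy_prod => cache_hit]; rule 8 [run_unit => artifact_signed]. New: cache_hit, artifact_signed.
Round 2: rule 1 [artifact_signed, cache_hit => compile_c]. New: compile_c.
Round 3: rule 4 [cache_stale, compile_c => rollback_ready]; rule 7 [compile_c, hdr_changed => format_ok]. New: rollback_ready, format_ok.
Closure: {artifact_signed, cache_hit, cache_stale, compile_c, deploy_prod, format_ok, hdr_changed, lint_clean, rollback_ready, run_unit} — 10 facts.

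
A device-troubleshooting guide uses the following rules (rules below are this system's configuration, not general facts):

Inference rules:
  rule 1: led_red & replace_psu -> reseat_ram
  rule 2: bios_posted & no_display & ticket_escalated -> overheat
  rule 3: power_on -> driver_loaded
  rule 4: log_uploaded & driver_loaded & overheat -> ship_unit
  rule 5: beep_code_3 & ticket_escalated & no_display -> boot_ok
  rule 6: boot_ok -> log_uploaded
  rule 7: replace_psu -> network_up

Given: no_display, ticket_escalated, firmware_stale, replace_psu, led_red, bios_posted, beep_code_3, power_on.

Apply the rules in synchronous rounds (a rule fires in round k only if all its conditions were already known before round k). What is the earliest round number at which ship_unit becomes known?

3

Round 1: rule 1 [led_red & replace_psu -> reseat_ram]; rule 2 [bios_posted & no_display & ticket_escalated -> overheat]; rule 3 [power_on -> driver_loaded]; rule 5 [beep_code_3 & ticket_escalated & no_display -> boot_ok]; rule 7 [replace_psu -> network_up]. New: reseat_ram, overheat, driver_loaded, boot_ok, network_up.
Round 2: rule 6 [boot_ok -> log_uploaded]. New: log_uploaded.
Round 3: rule 4 [log_uploaded & driver_loaded & overheat -> ship_unit]. New: ship_unit.
ship_unit first appears in round 3.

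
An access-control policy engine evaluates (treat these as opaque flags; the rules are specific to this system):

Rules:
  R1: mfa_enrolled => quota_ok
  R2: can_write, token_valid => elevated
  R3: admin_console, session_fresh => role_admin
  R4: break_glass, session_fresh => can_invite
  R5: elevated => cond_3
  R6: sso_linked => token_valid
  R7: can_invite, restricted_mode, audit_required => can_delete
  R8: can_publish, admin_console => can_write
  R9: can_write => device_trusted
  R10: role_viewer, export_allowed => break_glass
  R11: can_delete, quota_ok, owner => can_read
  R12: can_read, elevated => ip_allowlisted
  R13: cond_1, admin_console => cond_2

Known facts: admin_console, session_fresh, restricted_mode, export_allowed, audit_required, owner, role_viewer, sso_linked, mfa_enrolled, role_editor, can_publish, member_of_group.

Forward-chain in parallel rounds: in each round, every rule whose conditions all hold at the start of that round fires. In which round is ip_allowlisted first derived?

5

Round 1 — R1, R3, R6, R8, R10, derive quota_ok, role_admin, token_valid, can_write, break_glass.
Round 2 — R2, R4, R9, derive elevated, can_invite, device_trusted.
Round 3 — R5, R7, derive cond_3, can_delete.
Round 4 — R11, derive can_read.
Round 5 — R12, derive ip_allowlisted.
ip_allowlisted first appears in round 5.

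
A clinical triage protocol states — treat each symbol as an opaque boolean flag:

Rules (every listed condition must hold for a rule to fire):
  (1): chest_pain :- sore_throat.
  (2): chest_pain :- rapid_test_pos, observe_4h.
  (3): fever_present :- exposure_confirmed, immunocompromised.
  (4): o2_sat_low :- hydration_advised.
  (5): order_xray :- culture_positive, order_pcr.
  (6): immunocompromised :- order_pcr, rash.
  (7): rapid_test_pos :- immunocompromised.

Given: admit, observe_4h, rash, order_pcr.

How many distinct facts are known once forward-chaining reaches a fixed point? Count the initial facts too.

[1] (6) [immunocompromised :- order_pcr, rash.]. ⇒ new: immunocompromised.
[2] (7) [rapid_test_pos :- immunocompromised.]. ⇒ new: rapid_test_pos.
[3] (2) [chest_pain :- rapid_test_pos, observe_4h.]. ⇒ new: chest_pain.
Closure: {admit, chest_pain, immunocompromised, observe_4h, order_pcr, rapid_test_pos, rash} — 7 facts.

7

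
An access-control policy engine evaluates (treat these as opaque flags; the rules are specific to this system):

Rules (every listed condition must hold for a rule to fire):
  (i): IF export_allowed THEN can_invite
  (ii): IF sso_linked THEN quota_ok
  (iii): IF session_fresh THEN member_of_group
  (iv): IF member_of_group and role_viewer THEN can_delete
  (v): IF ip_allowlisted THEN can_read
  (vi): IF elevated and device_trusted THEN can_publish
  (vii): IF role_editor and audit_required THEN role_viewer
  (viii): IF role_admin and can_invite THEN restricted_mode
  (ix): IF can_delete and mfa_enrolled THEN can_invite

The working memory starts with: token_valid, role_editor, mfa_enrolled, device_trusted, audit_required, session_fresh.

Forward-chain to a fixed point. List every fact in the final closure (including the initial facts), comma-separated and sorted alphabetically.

Round 1 — (iii), (vii), derive member_of_group, role_viewer.
Round 2 — (iv), derive can_delete.
Round 3 — (ix), derive can_invite.

audit_required, can_delete, can_invite, device_trusted, member_of_group, mfa_enrolled, role_editor, role_viewer, session_fresh, token_valid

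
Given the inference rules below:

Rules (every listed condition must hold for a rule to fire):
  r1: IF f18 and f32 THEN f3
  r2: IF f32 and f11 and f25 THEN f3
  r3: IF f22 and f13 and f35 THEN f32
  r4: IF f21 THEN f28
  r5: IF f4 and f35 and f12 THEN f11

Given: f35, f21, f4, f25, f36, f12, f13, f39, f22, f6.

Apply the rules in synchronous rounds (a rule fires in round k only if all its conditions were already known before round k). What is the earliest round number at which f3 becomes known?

Round 1: r3 [IF f22 and f13 and f35 THEN f32]; r4 [IF f21 THEN f28]; r5 [IF f4 and f35 and f12 THEN f11]. Adds f32, f28, f11.
Round 2: r2 [IF f32 and f11 and f25 THEN f3]. Adds f3.
f3 first appears in round 2.

2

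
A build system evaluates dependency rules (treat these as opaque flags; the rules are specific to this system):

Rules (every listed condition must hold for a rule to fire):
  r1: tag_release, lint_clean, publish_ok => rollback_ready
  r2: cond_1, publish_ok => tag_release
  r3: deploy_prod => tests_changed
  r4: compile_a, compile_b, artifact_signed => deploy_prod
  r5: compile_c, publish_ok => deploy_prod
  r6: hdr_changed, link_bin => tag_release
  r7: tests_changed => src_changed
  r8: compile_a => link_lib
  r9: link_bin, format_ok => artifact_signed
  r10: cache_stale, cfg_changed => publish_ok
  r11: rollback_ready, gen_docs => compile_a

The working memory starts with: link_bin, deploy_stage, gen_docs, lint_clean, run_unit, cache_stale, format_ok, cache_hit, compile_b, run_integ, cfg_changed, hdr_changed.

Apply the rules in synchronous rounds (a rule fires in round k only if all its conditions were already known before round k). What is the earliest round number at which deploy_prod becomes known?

Round 1: r6 [hdr_changed, link_bin => tag_release]; r9 [link_bin, format_ok => artifact_signed]; r10 [cache_stale, cfg_changed => publish_ok]. Adds tag_release, artifact_signed, publish_ok.
Round 2: r1 [tag_release, lint_clean, publish_ok => rollback_ready]. Adds rollback_ready.
Round 3: r11 [rollback_ready, gen_docs => compile_a]. Adds compile_a.
Round 4: r4 [compile_a, compile_b, artifact_signed => deploy_prod]; r8 [compile_a => link_lib]. Adds deploy_prod, link_lib.
deploy_prod first appears in round 4.

4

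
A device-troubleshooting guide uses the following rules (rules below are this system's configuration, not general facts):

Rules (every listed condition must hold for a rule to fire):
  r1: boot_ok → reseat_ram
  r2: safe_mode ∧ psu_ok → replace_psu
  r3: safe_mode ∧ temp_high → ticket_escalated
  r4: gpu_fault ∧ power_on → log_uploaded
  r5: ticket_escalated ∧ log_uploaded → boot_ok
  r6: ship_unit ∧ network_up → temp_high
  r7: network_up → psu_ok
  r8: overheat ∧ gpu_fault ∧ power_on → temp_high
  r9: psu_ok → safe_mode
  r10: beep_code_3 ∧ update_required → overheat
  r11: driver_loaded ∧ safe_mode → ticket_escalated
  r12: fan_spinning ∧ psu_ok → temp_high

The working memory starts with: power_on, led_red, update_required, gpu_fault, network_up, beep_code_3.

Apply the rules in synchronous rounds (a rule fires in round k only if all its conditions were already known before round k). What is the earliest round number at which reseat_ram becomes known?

5

Round 1: r4 [gpu_fault ∧ power_on → log_uploaded]; r7 [network_up → psu_ok]; r10 [beep_code_3 ∧ update_required → overheat]. New: log_uploaded, psu_ok, overheat.
Round 2: r8 [overheat ∧ gpu_fault ∧ power_on → temp_high]; r9 [psu_ok → safe_mode]. New: temp_high, safe_mode.
Round 3: r2 [safe_mode ∧ psu_ok → replace_psu]; r3 [safe_mode ∧ temp_high → ticket_escalated]. New: replace_psu, ticket_escalated.
Round 4: r5 [ticket_escalated ∧ log_uploaded → boot_ok]. New: boot_ok.
Round 5: r1 [boot_ok → reseat_ram]. New: reseat_ram.
reseat_ram first appears in round 5.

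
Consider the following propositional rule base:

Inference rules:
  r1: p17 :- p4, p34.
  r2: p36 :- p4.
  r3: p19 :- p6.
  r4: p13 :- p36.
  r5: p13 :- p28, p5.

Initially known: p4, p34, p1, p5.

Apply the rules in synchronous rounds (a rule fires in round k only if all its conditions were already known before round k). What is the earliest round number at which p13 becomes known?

Round 1 — r1, r2, derive p17, p36.
Round 2 — r4, derive p13.
p13 first appears in round 2.

2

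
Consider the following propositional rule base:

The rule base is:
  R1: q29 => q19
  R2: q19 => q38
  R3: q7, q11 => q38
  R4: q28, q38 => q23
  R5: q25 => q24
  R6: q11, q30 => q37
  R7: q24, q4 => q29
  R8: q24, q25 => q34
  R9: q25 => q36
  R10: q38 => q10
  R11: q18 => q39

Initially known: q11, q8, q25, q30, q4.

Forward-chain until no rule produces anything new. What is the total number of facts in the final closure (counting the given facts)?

13

Round 1 — R5, R6, R9, derive q24, q37, q36.
Round 2 — R7, R8, derive q29, q34.
Round 3 — R1, derive q19.
Round 4 — R2, derive q38.
Round 5 — R10, derive q10.
Closure: {q10, q11, q19, q24, q25, q29, q30, q34, q36, q37, q38, q4, q8} — 13 facts.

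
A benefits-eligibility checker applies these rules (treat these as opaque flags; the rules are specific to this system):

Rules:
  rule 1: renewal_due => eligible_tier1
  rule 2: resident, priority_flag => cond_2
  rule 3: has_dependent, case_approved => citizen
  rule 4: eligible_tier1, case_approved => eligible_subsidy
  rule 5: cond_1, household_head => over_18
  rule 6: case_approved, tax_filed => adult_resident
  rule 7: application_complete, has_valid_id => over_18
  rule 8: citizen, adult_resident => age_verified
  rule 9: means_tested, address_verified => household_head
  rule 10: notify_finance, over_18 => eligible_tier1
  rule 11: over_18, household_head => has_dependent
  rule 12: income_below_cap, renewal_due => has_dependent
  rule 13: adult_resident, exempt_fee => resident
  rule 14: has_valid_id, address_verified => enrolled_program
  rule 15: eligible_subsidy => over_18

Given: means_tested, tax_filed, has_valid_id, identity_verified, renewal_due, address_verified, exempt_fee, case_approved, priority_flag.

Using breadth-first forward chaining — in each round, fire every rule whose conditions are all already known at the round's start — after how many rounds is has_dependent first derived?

Round 1 — rule 1, rule 6, rule 9, rule 14, derive eligible_tier1, adult_resident, household_head, enrolled_program.
Round 2 — rule 4, rule 13, derive eligible_subsidy, resident.
Round 3 — rule 2, rule 15, derive cond_2, over_18.
Round 4 — rule 11, derive has_dependent.
has_dependent first appears in round 4.

4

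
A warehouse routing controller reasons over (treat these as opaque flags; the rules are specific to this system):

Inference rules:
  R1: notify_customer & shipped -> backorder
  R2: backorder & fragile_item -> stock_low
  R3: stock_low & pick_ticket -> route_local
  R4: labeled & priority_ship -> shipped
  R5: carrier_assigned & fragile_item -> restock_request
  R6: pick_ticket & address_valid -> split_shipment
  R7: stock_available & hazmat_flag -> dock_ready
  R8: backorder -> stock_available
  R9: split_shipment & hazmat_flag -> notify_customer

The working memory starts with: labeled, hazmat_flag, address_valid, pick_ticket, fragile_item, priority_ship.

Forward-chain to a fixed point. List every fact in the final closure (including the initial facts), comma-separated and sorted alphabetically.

address_valid, backorder, dock_ready, fragile_item, hazmat_flag, labeled, notify_customer, pick_ticket, priority_ship, route_local, shipped, split_shipment, stock_available, stock_low

[1] R4 [labeled & priority_ship -> shipped]; R6 [pick_ticket & address_valid -> split_shipment]. ⇒ new: shipped, split_shipment.
[2] R9 [split_shipment & hazmat_flag -> notify_customer]. ⇒ new: notify_customer.
[3] R1 [notify_customer & shipped -> backorder]. ⇒ new: backorder.
[4] R2 [backorder & fragile_item -> stock_low]; R8 [backorder -> stock_available]. ⇒ new: stock_low, stock_available.
[5] R3 [stock_low & pick_ticket -> route_local]; R7 [stock_available & hazmat_flag -> dock_ready]. ⇒ new: route_local, dock_ready.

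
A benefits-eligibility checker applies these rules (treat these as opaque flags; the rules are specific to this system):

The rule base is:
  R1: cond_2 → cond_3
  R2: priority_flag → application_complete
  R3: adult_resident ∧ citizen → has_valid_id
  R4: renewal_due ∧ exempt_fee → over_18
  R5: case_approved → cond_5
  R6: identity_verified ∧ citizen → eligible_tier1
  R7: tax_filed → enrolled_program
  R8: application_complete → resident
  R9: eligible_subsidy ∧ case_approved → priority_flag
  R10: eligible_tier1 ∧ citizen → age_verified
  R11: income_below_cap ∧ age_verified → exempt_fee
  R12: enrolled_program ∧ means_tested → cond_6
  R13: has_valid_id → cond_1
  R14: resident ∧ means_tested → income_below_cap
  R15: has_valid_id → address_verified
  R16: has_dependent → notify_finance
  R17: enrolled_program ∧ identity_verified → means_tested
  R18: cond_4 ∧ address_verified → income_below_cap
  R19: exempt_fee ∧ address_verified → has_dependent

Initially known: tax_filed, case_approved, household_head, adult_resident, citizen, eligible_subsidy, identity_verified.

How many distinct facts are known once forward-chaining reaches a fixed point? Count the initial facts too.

23

Round 1 — R3, R5, R6, R7, R9, derive has_valid_id, cond_5, eligible_tier1, enrolled_program, priority_flag.
Round 2 — R2, R10, R13, R15, R17, derive application_complete, age_verified, cond_1, address_verified, means_tested.
Round 3 — R8, R12, derive resident, cond_6.
Round 4 — R14, derive income_below_cap.
Round 5 — R11, derive exempt_fee.
Round 6 — R19, derive has_dependent.
Round 7 — R16, derive notify_finance.
Closure: {address_verified, adult_resident, age_verified, application_complete, case_approved, citizen, cond_1, cond_5, cond_6, eligible_subsidy, eligible_tier1, enrolled_program, exempt_fee, has_dependent, has_valid_id, household_head, identity_verified, income_below_cap, means_tested, notify_finance, priority_flag, resident, tax_filed} — 23 facts.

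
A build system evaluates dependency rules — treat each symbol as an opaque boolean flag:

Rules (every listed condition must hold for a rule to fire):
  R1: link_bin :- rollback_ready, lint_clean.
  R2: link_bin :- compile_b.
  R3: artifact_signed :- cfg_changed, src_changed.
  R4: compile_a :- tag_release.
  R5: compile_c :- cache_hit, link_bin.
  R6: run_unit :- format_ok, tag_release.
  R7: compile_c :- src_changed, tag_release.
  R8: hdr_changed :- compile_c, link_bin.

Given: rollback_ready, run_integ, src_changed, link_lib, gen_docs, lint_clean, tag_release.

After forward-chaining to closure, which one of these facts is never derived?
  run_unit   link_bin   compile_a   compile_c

run_unit

Round 1: R1 [link_bin :- rollback_ready, lint_clean.]; R4 [compile_a :- tag_release.]; R7 [compile_c :- src_changed, tag_release.]. New: link_bin, compile_a, compile_c.
Round 2: R8 [hdr_changed :- compile_c, link_bin.]. New: hdr_changed.
Derived: compile_a (round 1), compile_c (round 1), link_bin (round 1). run_unit never appears in any round.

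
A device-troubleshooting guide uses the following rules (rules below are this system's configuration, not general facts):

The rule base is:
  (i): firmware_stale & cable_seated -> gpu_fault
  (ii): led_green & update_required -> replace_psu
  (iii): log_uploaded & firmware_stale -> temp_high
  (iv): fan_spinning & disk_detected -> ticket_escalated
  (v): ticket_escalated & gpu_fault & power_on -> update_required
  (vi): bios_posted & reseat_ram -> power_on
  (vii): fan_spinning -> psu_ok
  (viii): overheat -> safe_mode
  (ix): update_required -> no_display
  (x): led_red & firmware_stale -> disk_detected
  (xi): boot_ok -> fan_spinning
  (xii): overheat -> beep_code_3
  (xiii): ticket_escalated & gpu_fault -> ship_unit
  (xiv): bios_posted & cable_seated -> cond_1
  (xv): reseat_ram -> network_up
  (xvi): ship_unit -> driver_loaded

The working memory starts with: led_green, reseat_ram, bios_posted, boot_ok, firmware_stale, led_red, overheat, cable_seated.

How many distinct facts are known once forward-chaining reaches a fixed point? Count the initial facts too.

Round 1: (i) [firmware_stale & cable_seated -> gpu_fault]; (vi) [bios_posted & reseat_ram -> power_on]; (viii) [overheat -> safe_mode]; (x) [led_red & firmware_stale -> disk_detected]; (xi) [boot_ok -> fan_spinning]; (xii) [overheat -> beep_code_3]; (xiv) [bios_posted & cable_seated -> cond_1]; (xv) [reseat_ram -> network_up]. Adds gpu_fault, power_on, safe_mode, disk_detected, fan_spinning, beep_code_3, cond_1, network_up.
Round 2: (iv) [fan_spinning & disk_detected -> ticket_escalated]; (vii) [fan_spinning -> psu_ok]. Adds ticket_escalated, psu_ok.
Round 3: (v) [ticket_escalated & gpu_fault & power_on -> update_required]; (xiii) [ticket_escalated & gpu_fault -> ship_unit]. Adds update_required, ship_unit.
Round 4: (ii) [led_green & update_required -> replace_psu]; (ix) [update_required -> no_display]; (xvi) [ship_unit -> driver_loaded]. Adds replace_psu, no_display, driver_loaded.
Closure: {beep_code_3, bios_posted, boot_ok, cable_seated, cond_1, disk_detected, driver_loaded, fan_spinning, firmware_stale, gpu_fault, led_green, led_red, network_up, no_display, overheat, power_on, psu_ok, replace_psu, reseat_ram, safe_mode, ship_unit, ticket_escalated, update_required} — 23 facts.

23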